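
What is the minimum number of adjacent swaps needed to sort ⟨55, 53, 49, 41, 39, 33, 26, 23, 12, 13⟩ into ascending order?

44

Minimum adjacent swaps = number of inversions (each swap of adjacent out-of-order elements removes one inversion and no swap can remove more).
Count inversions — for each element, later elements that are smaller:
55: 53, 49, 41, 39, 33, 26, 23, 12, 13 → 9
53: 49, 41, 39, 33, 26, 23, 12, 13 → 8
49: 41, 39, 33, 26, 23, 12, 13 → 7
41: 39, 33, 26, 23, 12, 13 → 6
39: 33, 26, 23, 12, 13 → 5
33: 26, 23, 12, 13 → 4
26: 23, 12, 13 → 3
23: 12, 13 → 2
12: none → 0
13: none → 0
Total inversions: 9 + 8 + 7 + 6 + 5 + 4 + 3 + 2 + 0 + 0 = 44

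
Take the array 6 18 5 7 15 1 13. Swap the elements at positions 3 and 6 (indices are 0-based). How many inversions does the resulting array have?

There are 12 inversions.

Positions 3 and 6 hold 7 and 13; after swapping, the array is [6, 18, 5, 13, 15, 1, 7].
For each element, count later entries that are smaller:
6: 2
18: 5
5: 1
13: 2
15: 2
1: 0
7: 0
Sum: 2 + 5 + 1 + 2 + 2 + 0 + 0 = 12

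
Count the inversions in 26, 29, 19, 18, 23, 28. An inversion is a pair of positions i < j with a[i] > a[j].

8 inversions

For each element, count later entries that are smaller:
26 → 19, 18, 23 → 3
29 → 19, 18, 23, 28 → 4
19 → 18 → 1
18 → none → 0
23 → none → 0
28 → none → 0
Sum: 3 + 4 + 1 + 0 + 0 + 0 = 8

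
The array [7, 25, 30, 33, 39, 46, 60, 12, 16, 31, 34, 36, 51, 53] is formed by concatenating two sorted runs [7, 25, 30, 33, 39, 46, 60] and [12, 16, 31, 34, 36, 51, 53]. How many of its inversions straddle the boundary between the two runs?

24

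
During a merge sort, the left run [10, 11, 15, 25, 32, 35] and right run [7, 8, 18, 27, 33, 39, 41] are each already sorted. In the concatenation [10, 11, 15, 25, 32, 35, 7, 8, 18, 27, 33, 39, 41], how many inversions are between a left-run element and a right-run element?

Take each right-half value and tally the left-half values above it:
r = 7: 10, 11, 15, 25, 32, 35 → 6
r = 8: 10, 11, 15, 25, 32, 35 → 6
r = 18: 25, 32, 35 → 3
r = 27: 32, 35 → 2
r = 33: 35 → 1
r = 39: none → 0
r = 41: none → 0
Cross-inversions: 6 + 6 + 3 + 2 + 1 + 0 + 0 = 18

18 split inversions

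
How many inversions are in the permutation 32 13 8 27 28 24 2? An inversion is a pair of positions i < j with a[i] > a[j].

Element-by-element contributions:
32: 6
13: 2
8: 1
27: 2
28: 2
24: 1
2: 0
Sum: 6 + 2 + 1 + 2 + 2 + 1 + 0 = 14

Out-of-order pairs: 14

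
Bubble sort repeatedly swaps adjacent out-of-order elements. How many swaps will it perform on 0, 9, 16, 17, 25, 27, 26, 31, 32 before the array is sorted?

1 swap

Minimum adjacent swaps = number of inversions (each swap of adjacent out-of-order elements removes one inversion and no swap can remove more).
Count inversions — for each element, later elements that are smaller:
0: none → 0
9: none → 0
16: none → 0
17: none → 0
25: none → 0
27: 26 → 1
26: none → 0
31: none → 0
32: none → 0
Total inversions: 0 + 0 + 0 + 0 + 0 + 1 + 0 + 0 + 0 = 1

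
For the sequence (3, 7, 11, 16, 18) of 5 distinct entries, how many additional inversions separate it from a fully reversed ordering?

Maximum inversions for 5 distinct elements is C(5, 2) = 5·4/2 = 10.
Current inversions — for each element, count later smaller elements:
3: 0
7: 0
11: 0
16: 0
18: 0
Current total: 0 + 0 + 0 + 0 + 0 = 0
Shortfall: 10 − 0 = 10

10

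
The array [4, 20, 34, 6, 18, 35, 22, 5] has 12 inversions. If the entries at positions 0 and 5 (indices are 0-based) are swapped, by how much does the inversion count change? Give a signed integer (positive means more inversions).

+9

Positions 0 and 5 hold 4 and 35; after swapping, the array is [35, 20, 34, 6, 18, 4, 22, 5].
Sweep left to right; for each value list the smaller values that follow it:
35 → 20, 34, 6, 18, 4, 22, 5 → 7
20 → 6, 18, 4, 5 → 4
34 → 6, 18, 4, 22, 5 → 5
6 → 4, 5 → 2
18 → 4, 5 → 2
4 → none → 0
22 → 5 → 1
5 → none → 0
Sum: 7 + 4 + 5 + 2 + 2 + 0 + 1 + 0 = 21
Change: 21 − 12 = +9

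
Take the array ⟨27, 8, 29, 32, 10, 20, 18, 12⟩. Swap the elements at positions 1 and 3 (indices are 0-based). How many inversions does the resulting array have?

Positions 1 and 3 hold 8 and 32; after swapping, the array is [27, 32, 29, 8, 10, 20, 18, 12].
For each element, count later entries that are smaller:
27 → 8, 10, 20, 18, 12 → 5
32 → 29, 8, 10, 20, 18, 12 → 6
29 → 8, 10, 20, 18, 12 → 5
8 → none → 0
10 → none → 0
20 → 18, 12 → 2
18 → 12 → 1
12 → none → 0
Sum: 5 + 6 + 5 + 0 + 0 + 2 + 1 + 0 = 19

Inversions: 19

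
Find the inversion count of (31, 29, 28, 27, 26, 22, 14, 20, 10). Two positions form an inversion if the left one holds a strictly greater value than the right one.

Sweep left to right; for each value list the smaller values that follow it:
31 → 29, 28, 27, 26, 22, 14, 20, 10 → 8
29 → 28, 27, 26, 22, 14, 20, 10 → 7
28 → 27, 26, 22, 14, 20, 10 → 6
27 → 26, 22, 14, 20, 10 → 5
26 → 22, 14, 20, 10 → 4
22 → 14, 20, 10 → 3
14 → 10 → 1
20 → 10 → 1
10 → none → 0
Sum: 8 + 7 + 6 + 5 + 4 + 3 + 1 + 1 + 0 = 35

35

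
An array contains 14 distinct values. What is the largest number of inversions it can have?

91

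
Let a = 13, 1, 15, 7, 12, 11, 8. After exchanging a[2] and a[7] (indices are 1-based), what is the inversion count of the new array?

15 inversions

Positions 2 and 7 hold 1 and 8; after swapping, the array is [13, 8, 15, 7, 12, 11, 1].
Element-by-element contributions:
13 → 8, 7, 12, 11, 1 → 5
8 → 7, 1 → 2
15 → 7, 12, 11, 1 → 4
7 → 1 → 1
12 → 11, 1 → 2
11 → 1 → 1
1 → none → 0
Sum: 5 + 2 + 4 + 1 + 2 + 1 + 0 = 15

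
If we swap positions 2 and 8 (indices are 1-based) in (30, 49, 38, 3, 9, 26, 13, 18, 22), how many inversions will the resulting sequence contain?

Positions 2 and 8 hold 49 and 18; after swapping, the array is [30, 18, 38, 3, 9, 26, 13, 49, 22].
For each element, count later entries that are smaller:
30: 6
18: 3
38: 5
3: 0
9: 0
26: 2
13: 0
49: 1
22: 0
Sum: 6 + 3 + 5 + 0 + 0 + 2 + 0 + 1 + 0 = 17

17 inversions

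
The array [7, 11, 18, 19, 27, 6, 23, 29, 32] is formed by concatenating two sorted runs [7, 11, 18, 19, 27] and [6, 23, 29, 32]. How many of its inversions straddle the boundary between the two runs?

6

Take each right-half value and tally the left-half values above it:
r = 6: 7, 11, 18, 19, 27 → 5
r = 23: 27 → 1
r = 29: none → 0
r = 32: none → 0
Cross-inversions: 5 + 1 + 0 + 0 = 6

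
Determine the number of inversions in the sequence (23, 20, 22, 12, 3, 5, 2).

19 out-of-order pairs

Element-by-element contributions:
23 → 20, 22, 12, 3, 5, 2 → 6
20 → 12, 3, 5, 2 → 4
22 → 12, 3, 5, 2 → 4
12 → 3, 5, 2 → 3
3 → 2 → 1
5 → 2 → 1
2 → none → 0
Sum: 6 + 4 + 4 + 3 + 1 + 1 + 0 = 19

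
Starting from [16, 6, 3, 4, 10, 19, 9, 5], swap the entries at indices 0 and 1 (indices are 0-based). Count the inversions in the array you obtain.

13

Positions 0 and 1 hold 16 and 6; after swapping, the array is [6, 16, 3, 4, 10, 19, 9, 5].
Element-by-element contributions:
6 → 3, 4, 5 → 3
16 → 3, 4, 10, 9, 5 → 5
3 → none → 0
4 → none → 0
10 → 9, 5 → 2
19 → 9, 5 → 2
9 → 5 → 1
5 → none → 0
Sum: 3 + 5 + 0 + 0 + 2 + 2 + 1 + 0 = 13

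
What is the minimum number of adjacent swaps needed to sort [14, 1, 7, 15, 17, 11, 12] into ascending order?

Adjacent swaps: 8

The minimum number of adjacent swaps to sort an array equals its inversion count, since every such swap removes exactly one inversion.
Count inversions — for each element, later elements that are smaller:
14: 1, 7, 11, 12 → 4
1: none → 0
7: none → 0
15: 11, 12 → 2
17: 11, 12 → 2
11: none → 0
12: none → 0
Total inversions: 4 + 0 + 0 + 2 + 2 + 0 + 0 = 8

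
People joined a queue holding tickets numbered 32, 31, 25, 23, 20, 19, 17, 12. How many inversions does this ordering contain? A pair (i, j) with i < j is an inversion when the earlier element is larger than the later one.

Out-of-order pairs: 28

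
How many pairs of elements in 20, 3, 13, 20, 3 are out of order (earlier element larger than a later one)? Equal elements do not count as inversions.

5

Listing every pair i<j with a[i]>a[j] (using 0-based positions):
(0,1): 20 > 3
(0,2): 20 > 13
(0,4): 20 > 3
(2,4): 13 > 3
(3,4): 20 > 3
That's 5 pairs.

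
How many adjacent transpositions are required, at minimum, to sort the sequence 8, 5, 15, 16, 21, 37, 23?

2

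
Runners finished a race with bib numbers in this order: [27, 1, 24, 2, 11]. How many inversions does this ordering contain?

Count, for each position, how many later elements it exceeds:
27: 4
1: 0
24: 2
2: 0
11: 0
Sum: 4 + 0 + 2 + 0 + 0 = 6

6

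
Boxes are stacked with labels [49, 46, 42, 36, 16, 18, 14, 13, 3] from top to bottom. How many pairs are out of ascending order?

35

Element-by-element contributions:
49: 8
46: 7
42: 6
36: 5
16: 3
18: 3
14: 2
13: 1
3: 0
Sum: 8 + 7 + 6 + 5 + 3 + 3 + 2 + 1 + 0 = 35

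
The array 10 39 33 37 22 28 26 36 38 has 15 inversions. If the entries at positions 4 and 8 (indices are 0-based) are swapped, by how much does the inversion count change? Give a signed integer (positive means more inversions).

+7

Positions 4 and 8 hold 22 and 38; after swapping, the array is [10, 39, 33, 37, 38, 28, 26, 36, 22].
Element-by-element contributions:
10: 0
39: 7
33: 3
37: 4
38: 4
28: 2
26: 1
36: 1
22: 0
Sum: 0 + 7 + 3 + 4 + 4 + 2 + 1 + 1 + 0 = 22
Change: 22 − 15 = +7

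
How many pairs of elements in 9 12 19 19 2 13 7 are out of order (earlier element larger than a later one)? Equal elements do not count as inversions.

Element-by-element contributions:
9 → 2, 7 → 2
12 → 2, 7 → 2
19 → 2, 13, 7 → 3
19 → 2, 13, 7 → 3
2 → none → 0
13 → 7 → 1
7 → none → 0
Sum: 2 + 2 + 3 + 3 + 0 + 1 + 0 = 11

11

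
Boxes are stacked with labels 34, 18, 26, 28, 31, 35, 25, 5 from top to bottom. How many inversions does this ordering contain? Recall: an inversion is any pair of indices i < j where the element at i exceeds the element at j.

16

Sweep left to right; for each value list the smaller values that follow it:
34 → 18, 26, 28, 31, 25, 5 → 6
18 → 5 → 1
26 → 25, 5 → 2
28 → 25, 5 → 2
31 → 25, 5 → 2
35 → 25, 5 → 2
25 → 5 → 1
5 → none → 0
Sum: 6 + 1 + 2 + 2 + 2 + 2 + 1 + 0 = 16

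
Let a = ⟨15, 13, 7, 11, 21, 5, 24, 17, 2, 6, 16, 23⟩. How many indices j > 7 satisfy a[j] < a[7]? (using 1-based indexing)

The element at index 7 is 24.
Elements after it: 17, 2, 6, 16, 23
Those smaller than 24: 17, 2, 6, 16, 23

5 such elements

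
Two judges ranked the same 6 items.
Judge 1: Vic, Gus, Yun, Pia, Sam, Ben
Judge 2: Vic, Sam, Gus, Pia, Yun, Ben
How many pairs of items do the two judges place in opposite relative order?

4 discordant pairs

Assign each item its position (1..6) in the first ordering, then rewrite the second ordering as that position sequence:
positions: Vic→1, Gus→2, Yun→3, Pia→4, Sam→5, Ben→6
second ordering as positions: [1, 5, 2, 4, 3, 6]
Discordant pairs = inversions in this position sequence.
1: 0
5: 2, 4, 3 → 3
2: 0
4: 3 → 1
3: 0
6: 0
Total: 0 + 3 + 0 + 1 + 0 + 0 = 4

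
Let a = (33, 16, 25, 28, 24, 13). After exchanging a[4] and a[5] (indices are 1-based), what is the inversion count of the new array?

Inversions: 10

Positions 4 and 5 hold 28 and 24; after swapping, the array is [33, 16, 25, 24, 28, 13].
For each element, count later entries that are smaller:
33: 5
16: 1
25: 2
24: 1
28: 1
13: 0
Sum: 5 + 1 + 2 + 1 + 1 + 0 = 10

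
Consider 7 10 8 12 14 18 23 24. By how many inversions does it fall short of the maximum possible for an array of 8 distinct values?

Maximum inversions for 8 distinct elements is C(8, 2) = 8·7/2 = 28.
Current inversions — for each element, count later smaller elements:
7: 0
10: 1
8: 0
12: 0
14: 0
18: 0
23: 0
24: 0
Current total: 0 + 1 + 0 + 0 + 0 + 0 + 0 + 0 = 1
Shortfall: 28 − 1 = 27

27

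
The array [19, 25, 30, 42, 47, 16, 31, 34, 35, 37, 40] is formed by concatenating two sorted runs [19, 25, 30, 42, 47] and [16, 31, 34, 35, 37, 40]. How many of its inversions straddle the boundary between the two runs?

15 split inversions

For each element r of the right run, count left-run elements greater than r:
r = 16: 19, 25, 30, 42, 47 → 5
r = 31: 42, 47 → 2
r = 34: 42, 47 → 2
r = 35: 42, 47 → 2
r = 37: 42, 47 → 2
r = 40: 42, 47 → 2
Cross-inversions: 5 + 2 + 2 + 2 + 2 + 2 = 15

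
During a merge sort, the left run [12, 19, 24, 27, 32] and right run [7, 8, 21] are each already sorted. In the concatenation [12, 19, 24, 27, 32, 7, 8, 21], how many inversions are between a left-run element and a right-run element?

13 split inversions

Count, for every r in R, how many entries of L exceed r:
r = 7: 12, 19, 24, 27, 32 → 5
r = 8: 12, 19, 24, 27, 32 → 5
r = 21: 24, 27, 32 → 3
Cross-inversions: 5 + 5 + 3 = 13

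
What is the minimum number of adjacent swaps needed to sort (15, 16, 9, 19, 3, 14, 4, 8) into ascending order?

Each adjacent swap fixes exactly one inversion, so the minimum swap count equals the number of inversions.
Count inversions — for each element, later elements that are smaller:
15: 9, 3, 14, 4, 8 → 5
16: 9, 3, 14, 4, 8 → 5
9: 3, 4, 8 → 3
19: 3, 14, 4, 8 → 4
3: none → 0
14: 4, 8 → 2
4: none → 0
8: none → 0
Total inversions: 5 + 5 + 3 + 4 + 0 + 2 + 0 + 0 = 19

There are 19 adjacent swaps.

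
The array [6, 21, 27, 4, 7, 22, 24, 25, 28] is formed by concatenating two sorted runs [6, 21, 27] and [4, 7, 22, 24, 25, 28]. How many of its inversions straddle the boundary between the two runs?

Count, for every r in R, how many entries of L exceed r:
r = 4: 6, 21, 27 → 3
r = 7: 21, 27 → 2
r = 22: 27 → 1
r = 24: 27 → 1
r = 25: 27 → 1
r = 28: none → 0
Cross-inversions: 3 + 2 + 1 + 1 + 1 + 0 = 8

8 cross-inversions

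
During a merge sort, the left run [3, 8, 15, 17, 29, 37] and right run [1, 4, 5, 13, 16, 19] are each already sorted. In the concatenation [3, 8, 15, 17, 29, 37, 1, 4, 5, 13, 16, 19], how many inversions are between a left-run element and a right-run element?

25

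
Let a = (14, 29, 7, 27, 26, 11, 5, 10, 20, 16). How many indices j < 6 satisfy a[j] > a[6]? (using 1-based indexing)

4

The element at index 6 is 11.
Elements before it: 14, 29, 7, 27, 26
Those larger than 11: 14, 29, 27, 26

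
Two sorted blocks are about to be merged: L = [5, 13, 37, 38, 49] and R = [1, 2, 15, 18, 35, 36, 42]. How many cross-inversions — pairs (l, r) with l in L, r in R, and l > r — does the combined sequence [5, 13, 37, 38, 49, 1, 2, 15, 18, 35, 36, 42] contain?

23 cross-inversions

For each element r of the right run, count left-run elements greater than r:
r = 1: 5, 13, 37, 38, 49 → 5
r = 2: 5, 13, 37, 38, 49 → 5
r = 15: 37, 38, 49 → 3
r = 18: 37, 38, 49 → 3
r = 35: 37, 38, 49 → 3
r = 36: 37, 38, 49 → 3
r = 42: 49 → 1
Cross-inversions: 5 + 5 + 3 + 3 + 3 + 3 + 1 = 23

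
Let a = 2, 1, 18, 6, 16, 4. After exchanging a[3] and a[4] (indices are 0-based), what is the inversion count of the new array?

7 inversions

Positions 3 and 4 hold 6 and 16; after swapping, the array is [2, 1, 18, 16, 6, 4].
For each element, count later entries that are smaller:
2 → 1 → 1
1 → none → 0
18 → 16, 6, 4 → 3
16 → 6, 4 → 2
6 → 4 → 1
4 → none → 0
Sum: 1 + 0 + 3 + 2 + 1 + 0 = 7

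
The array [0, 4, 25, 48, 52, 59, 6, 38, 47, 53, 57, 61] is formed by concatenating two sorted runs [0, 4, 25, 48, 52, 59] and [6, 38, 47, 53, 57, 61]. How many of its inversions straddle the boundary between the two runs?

For each element r of the right run, count left-run elements greater than r:
r = 6: 25, 48, 52, 59 → 4
r = 38: 48, 52, 59 → 3
r = 47: 48, 52, 59 → 3
r = 53: 59 → 1
r = 57: 59 → 1
r = 61: none → 0
Cross-inversions: 4 + 3 + 3 + 1 + 1 + 0 = 12

12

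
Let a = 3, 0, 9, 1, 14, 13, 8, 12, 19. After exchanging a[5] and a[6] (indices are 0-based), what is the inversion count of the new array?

8 inversions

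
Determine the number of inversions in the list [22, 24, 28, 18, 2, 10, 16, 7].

21 inversions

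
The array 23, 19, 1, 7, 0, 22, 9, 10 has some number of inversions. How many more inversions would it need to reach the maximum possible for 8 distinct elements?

Maximum inversions for 8 distinct elements is C(8, 2) = 8·7/2 = 28.
Current inversions — for each element, count later smaller elements:
23: 7
19: 5
1: 1
7: 1
0: 0
22: 2
9: 0
10: 0
Current total: 7 + 5 + 1 + 1 + 0 + 2 + 0 + 0 = 16
Shortfall: 28 − 16 = 12

12 inversions short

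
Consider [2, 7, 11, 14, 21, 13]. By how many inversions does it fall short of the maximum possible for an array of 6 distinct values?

13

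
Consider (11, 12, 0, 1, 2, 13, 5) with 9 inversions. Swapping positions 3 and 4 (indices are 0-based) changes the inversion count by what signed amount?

+1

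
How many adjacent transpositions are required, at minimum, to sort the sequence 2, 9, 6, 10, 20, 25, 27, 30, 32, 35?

The minimum number of adjacent swaps to sort an array equals its inversion count, since every such swap removes exactly one inversion.
Count inversions — for each element, later elements that are smaller:
2: none → 0
9: 6 → 1
6: none → 0
10: none → 0
20: none → 0
25: none → 0
27: none → 0
30: none → 0
32: none → 0
35: none → 0
Total inversions: 0 + 1 + 0 + 0 + 0 + 0 + 0 + 0 + 0 + 0 = 1

1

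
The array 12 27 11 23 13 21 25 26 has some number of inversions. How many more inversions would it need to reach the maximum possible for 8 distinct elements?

Maximum inversions for 8 distinct elements is C(8, 2) = 8·7/2 = 28.
Current inversions — for each element, count later smaller elements:
12: 1
27: 6
11: 0
23: 2
13: 0
21: 0
25: 0
26: 0
Current total: 1 + 6 + 0 + 2 + 0 + 0 + 0 + 0 = 9
Shortfall: 28 − 9 = 19

19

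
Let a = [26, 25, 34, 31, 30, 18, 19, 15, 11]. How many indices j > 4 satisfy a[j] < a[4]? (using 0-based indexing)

The element at index 4 is 30.
Elements after it: 18, 19, 15, 11
Those smaller than 30: 18, 19, 15, 11

4 such elements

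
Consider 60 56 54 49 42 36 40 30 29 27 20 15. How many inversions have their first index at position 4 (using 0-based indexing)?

7

The element at index 4 is 42.
Elements after it: 36, 40, 30, 29, 27, 20, 15
Those smaller than 42: 36, 40, 30, 29, 27, 20, 15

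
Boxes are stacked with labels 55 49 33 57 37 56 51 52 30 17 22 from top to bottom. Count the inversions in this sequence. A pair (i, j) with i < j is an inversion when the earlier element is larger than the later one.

Count, for each position, how many later elements it exceeds:
55 → 49, 33, 37, 51, 52, 30, 17, 22 → 8
49 → 33, 37, 30, 17, 22 → 5
33 → 30, 17, 22 → 3
57 → 37, 56, 51, 52, 30, 17, 22 → 7
37 → 30, 17, 22 → 3
56 → 51, 52, 30, 17, 22 → 5
51 → 30, 17, 22 → 3
52 → 30, 17, 22 → 3
30 → 17, 22 → 2
17 → none → 0
22 → none → 0
Sum: 8 + 5 + 3 + 7 + 3 + 5 + 3 + 3 + 2 + 0 + 0 = 39

There are 39 inversions.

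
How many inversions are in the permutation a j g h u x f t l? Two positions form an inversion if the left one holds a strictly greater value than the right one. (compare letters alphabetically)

Sweep left to right; for each value list the smaller values that follow it:
a → none → 0
j → g, h, f → 3
g → f → 1
h → f → 1
u → f, t, l → 3
x → f, t, l → 3
f → none → 0
t → l → 1
l → none → 0
Sum: 0 + 3 + 1 + 1 + 3 + 3 + 0 + 1 + 0 = 12

Inversions: 12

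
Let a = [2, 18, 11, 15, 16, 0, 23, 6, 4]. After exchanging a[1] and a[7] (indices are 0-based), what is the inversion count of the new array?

12 inversions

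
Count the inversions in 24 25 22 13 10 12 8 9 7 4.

42

Element-by-element contributions:
24 → 22, 13, 10, 12, 8, 9, 7, 4 → 8
25 → 22, 13, 10, 12, 8, 9, 7, 4 → 8
22 → 13, 10, 12, 8, 9, 7, 4 → 7
13 → 10, 12, 8, 9, 7, 4 → 6
10 → 8, 9, 7, 4 → 4
12 → 8, 9, 7, 4 → 4
8 → 7, 4 → 2
9 → 7, 4 → 2
7 → 4 → 1
4 → none → 0
Sum: 8 + 8 + 7 + 6 + 4 + 4 + 2 + 2 + 1 + 0 = 42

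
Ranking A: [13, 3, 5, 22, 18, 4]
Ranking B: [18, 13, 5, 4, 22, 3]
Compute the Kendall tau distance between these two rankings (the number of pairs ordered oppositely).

Assign each item its position (1..6) in the first ordering, then rewrite the second ordering as that position sequence:
positions: 13→1, 3→2, 5→3, 22→4, 18→5, 4→6
second ordering as positions: [5, 1, 3, 6, 4, 2]
Discordant pairs = inversions in this position sequence.
5: 1, 3, 4, 2 → 4
1: 0
3: 2 → 1
6: 4, 2 → 2
4: 2 → 1
2: 0
Total: 4 + 0 + 1 + 2 + 1 + 0 = 8

There are 8 discordant pairs.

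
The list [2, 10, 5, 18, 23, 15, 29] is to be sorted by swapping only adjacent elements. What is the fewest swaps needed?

3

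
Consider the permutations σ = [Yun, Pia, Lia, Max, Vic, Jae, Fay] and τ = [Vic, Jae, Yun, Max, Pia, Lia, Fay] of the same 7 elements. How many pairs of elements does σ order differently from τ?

Assign each item its position (1..7) in the first ordering, then rewrite the second ordering as that position sequence:
positions: Yun→1, Pia→2, Lia→3, Max→4, Vic→5, Jae→6, Fay→7
second ordering as positions: [5, 6, 1, 4, 2, 3, 7]
Discordant pairs = inversions in this position sequence.
5: 1, 4, 2, 3 → 4
6: 1, 4, 2, 3 → 4
1: 0
4: 2, 3 → 2
2: 0
3: 0
7: 0
Total: 4 + 4 + 0 + 2 + 0 + 0 + 0 = 10

10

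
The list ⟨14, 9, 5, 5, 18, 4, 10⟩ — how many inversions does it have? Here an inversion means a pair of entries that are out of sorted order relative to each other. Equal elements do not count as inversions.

12

Listing every pair i<j with a[i]>a[j] (using 0-based positions):
(0,1): 14 > 9
(0,2): 14 > 5
(0,3): 14 > 5
(0,5): 14 > 4
(0,6): 14 > 10
(1,2): 9 > 5
(1,3): 9 > 5
(1,5): 9 > 4
(2,5): 5 > 4
(3,5): 5 > 4
(4,5): 18 > 4
(4,6): 18 > 10
That's 12 pairs.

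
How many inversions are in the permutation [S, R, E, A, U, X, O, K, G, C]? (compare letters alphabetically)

Out-of-order pairs: 29

For each element, count later entries that are smaller:
S: 7
R: 6
E: 2
A: 0
U: 4
X: 4
O: 3
K: 2
G: 1
C: 0
Sum: 7 + 6 + 2 + 0 + 4 + 4 + 3 + 2 + 1 + 0 = 29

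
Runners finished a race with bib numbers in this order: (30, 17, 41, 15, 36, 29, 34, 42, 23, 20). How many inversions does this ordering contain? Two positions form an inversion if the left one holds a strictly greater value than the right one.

Sweep left to right; for each value list the smaller values that follow it:
30 → 17, 15, 29, 23, 20 → 5
17 → 15 → 1
41 → 15, 36, 29, 34, 23, 20 → 6
15 → none → 0
36 → 29, 34, 23, 20 → 4
29 → 23, 20 → 2
34 → 23, 20 → 2
42 → 23, 20 → 2
23 → 20 → 1
20 → none → 0
Sum: 5 + 1 + 6 + 0 + 4 + 2 + 2 + 2 + 1 + 0 = 23

23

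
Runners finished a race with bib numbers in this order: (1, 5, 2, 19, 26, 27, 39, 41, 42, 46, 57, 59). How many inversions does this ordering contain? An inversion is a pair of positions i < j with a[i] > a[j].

Element-by-element contributions:
1 → none → 0
5 → 2 → 1
2 → none → 0
19 → none → 0
26 → none → 0
27 → none → 0
39 → none → 0
41 → none → 0
42 → none → 0
46 → none → 0
57 → none → 0
59 → none → 0
Sum: 0 + 1 + 0 + 0 + 0 + 0 + 0 + 0 + 0 + 0 + 0 + 0 = 1

There is 1 inversion.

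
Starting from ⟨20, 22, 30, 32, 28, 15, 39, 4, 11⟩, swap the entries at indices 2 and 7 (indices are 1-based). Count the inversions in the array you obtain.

28 inversions

Positions 2 and 7 hold 22 and 39; after swapping, the array is [20, 39, 30, 32, 28, 15, 22, 4, 11].
Sweep left to right; for each value list the smaller values that follow it:
20: 3
39: 7
30: 5
32: 5
28: 4
15: 2
22: 2
4: 0
11: 0
Sum: 3 + 7 + 5 + 5 + 4 + 2 + 2 + 0 + 0 = 28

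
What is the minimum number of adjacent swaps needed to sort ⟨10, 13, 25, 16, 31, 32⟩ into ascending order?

1

Minimum adjacent swaps = number of inversions (each swap of adjacent out-of-order elements removes one inversion and no swap can remove more).
Count inversions — for each element, later elements that are smaller:
10: none → 0
13: none → 0
25: 16 → 1
16: none → 0
31: none → 0
32: none → 0
Total inversions: 0 + 0 + 1 + 0 + 0 + 0 = 1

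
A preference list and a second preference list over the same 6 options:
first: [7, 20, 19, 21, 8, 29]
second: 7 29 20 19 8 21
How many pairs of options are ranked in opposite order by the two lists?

Assign each item its position (1..6) in the first ordering, then rewrite the second ordering as that position sequence:
positions: 7→1, 20→2, 19→3, 21→4, 8→5, 29→6
second ordering as positions: [1, 6, 2, 3, 5, 4]
Discordant pairs = inversions in this position sequence.
1: 0
6: 2, 3, 5, 4 → 4
2: 0
3: 0
5: 4 → 1
4: 0
Total: 0 + 4 + 0 + 0 + 1 + 0 = 5

5 pairs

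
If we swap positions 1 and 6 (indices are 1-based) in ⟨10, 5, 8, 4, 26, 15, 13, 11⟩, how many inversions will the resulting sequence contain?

12 inversions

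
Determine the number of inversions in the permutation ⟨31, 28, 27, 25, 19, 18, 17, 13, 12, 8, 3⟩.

55 inversions

Count, for each position, how many later elements it exceeds:
31: 10
28: 9
27: 8
25: 7
19: 6
18: 5
17: 4
13: 3
12: 2
8: 1
3: 0
Sum: 10 + 9 + 8 + 7 + 6 + 5 + 4 + 3 + 2 + 1 + 0 = 55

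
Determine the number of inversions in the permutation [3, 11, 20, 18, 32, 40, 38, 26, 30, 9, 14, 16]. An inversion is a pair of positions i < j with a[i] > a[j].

Inversions: 30

Element-by-element contributions:
3: 0
11: 1
20: 4
18: 3
32: 5
40: 6
38: 5
26: 3
30: 3
9: 0
14: 0
16: 0
Sum: 0 + 1 + 4 + 3 + 5 + 6 + 5 + 3 + 3 + 0 + 0 + 0 = 30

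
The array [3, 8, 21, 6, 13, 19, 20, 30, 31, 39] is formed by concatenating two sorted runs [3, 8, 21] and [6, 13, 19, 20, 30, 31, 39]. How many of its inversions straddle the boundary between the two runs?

There are 5 cross-inversions.

Take each right-half value and tally the left-half values above it:
r = 6: 8, 21 → 2
r = 13: 21 → 1
r = 19: 21 → 1
r = 20: 21 → 1
r = 30: none → 0
r = 31: none → 0
r = 39: none → 0
Cross-inversions: 2 + 1 + 1 + 1 + 0 + 0 + 0 = 5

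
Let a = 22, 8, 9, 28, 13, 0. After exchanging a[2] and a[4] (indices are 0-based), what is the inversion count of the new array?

10 inversions

Positions 2 and 4 hold 9 and 13; after swapping, the array is [22, 8, 13, 28, 9, 0].
Count, for each position, how many later elements it exceeds:
22 → 8, 13, 9, 0 → 4
8 → 0 → 1
13 → 9, 0 → 2
28 → 9, 0 → 2
9 → 0 → 1
0 → none → 0
Sum: 4 + 1 + 2 + 2 + 1 + 0 = 10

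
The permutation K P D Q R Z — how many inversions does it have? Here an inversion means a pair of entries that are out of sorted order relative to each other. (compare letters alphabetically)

Listing every pair i<j with a[i]>a[j] (using 0-based positions):
(0,2): K > D
(1,2): P > D
That's 2 pairs.

2 inversions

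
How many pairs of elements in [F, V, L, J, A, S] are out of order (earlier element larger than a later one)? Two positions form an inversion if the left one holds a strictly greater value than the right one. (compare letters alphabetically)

8

Listing every pair i<j with a[i]>a[j] (using 0-based positions):
(0,4): F > A
(1,2): V > L
(1,3): V > J
(1,4): V > A
(1,5): V > S
(2,3): L > J
(2,4): L > A
(3,4): J > A
That's 8 pairs.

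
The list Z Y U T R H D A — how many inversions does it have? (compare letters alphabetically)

28

Sweep left to right; for each value list the smaller values that follow it:
Z: 7
Y: 6
U: 5
T: 4
R: 3
H: 2
D: 1
A: 0
Sum: 7 + 6 + 5 + 4 + 3 + 2 + 1 + 0 = 28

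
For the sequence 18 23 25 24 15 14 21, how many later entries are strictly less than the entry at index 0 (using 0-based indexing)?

The element at index 0 is 18.
Elements after it: 23, 25, 24, 15, 14, 21
Those smaller than 18: 15, 14

2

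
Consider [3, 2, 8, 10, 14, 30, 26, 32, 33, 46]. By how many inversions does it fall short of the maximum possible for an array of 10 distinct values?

Maximum inversions for 10 distinct elements is C(10, 2) = 10·9/2 = 45.
Current inversions — for each element, count later smaller elements:
3: 1
2: 0
8: 0
10: 0
14: 0
30: 1
26: 0
32: 0
33: 0
46: 0
Current total: 1 + 0 + 0 + 0 + 0 + 1 + 0 + 0 + 0 + 0 = 2
Shortfall: 45 − 2 = 43

43 inversions short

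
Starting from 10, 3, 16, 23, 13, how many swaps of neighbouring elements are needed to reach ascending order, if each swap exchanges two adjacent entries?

3

Minimum adjacent swaps = number of inversions (each swap of adjacent out-of-order elements removes one inversion and no swap can remove more).
Count inversions — for each element, later elements that are smaller:
10: 3 → 1
3: none → 0
16: 13 → 1
23: 13 → 1
13: none → 0
Total inversions: 1 + 0 + 1 + 1 + 0 = 3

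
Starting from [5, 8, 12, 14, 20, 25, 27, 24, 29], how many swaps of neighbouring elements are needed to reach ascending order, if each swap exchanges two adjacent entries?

Each adjacent swap fixes exactly one inversion, so the minimum swap count equals the number of inversions.
Count inversions — for each element, later elements that are smaller:
5: none → 0
8: none → 0
12: none → 0
14: none → 0
20: none → 0
25: 24 → 1
27: 24 → 1
24: none → 0
29: none → 0
Total inversions: 0 + 0 + 0 + 0 + 0 + 1 + 1 + 0 + 0 = 2

2 adjacent swaps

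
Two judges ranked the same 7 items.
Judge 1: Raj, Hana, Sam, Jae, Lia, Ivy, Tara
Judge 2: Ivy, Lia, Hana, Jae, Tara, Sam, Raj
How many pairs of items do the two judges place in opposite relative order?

Assign each item its position (1..7) in the first ordering, then rewrite the second ordering as that position sequence:
positions: Raj→1, Hana→2, Sam→3, Jae→4, Lia→5, Ivy→6, Tara→7
second ordering as positions: [6, 5, 2, 4, 7, 3, 1]
Discordant pairs = inversions in this position sequence.
6: 5, 2, 4, 3, 1 → 5
5: 2, 4, 3, 1 → 4
2: 1 → 1
4: 3, 1 → 2
7: 3, 1 → 2
3: 1 → 1
1: 0
Total: 5 + 4 + 1 + 2 + 2 + 1 + 0 = 15

There are 15 discordant pairs.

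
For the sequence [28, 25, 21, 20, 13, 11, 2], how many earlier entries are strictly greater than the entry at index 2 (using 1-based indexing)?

1 such element

The element at index 2 is 25.
Elements before it: 28
Those larger than 25: 28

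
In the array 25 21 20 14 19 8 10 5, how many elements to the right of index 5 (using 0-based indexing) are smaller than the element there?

1 such element

The element at index 5 is 8.
Elements after it: 10, 5
Those smaller than 8: 5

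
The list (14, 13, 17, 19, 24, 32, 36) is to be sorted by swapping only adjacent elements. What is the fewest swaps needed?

The minimum number of adjacent swaps to sort an array equals its inversion count, since every such swap removes exactly one inversion.
Count inversions — for each element, later elements that are smaller:
14: 13 → 1
13: none → 0
17: none → 0
19: none → 0
24: none → 0
32: none → 0
36: none → 0
Total inversions: 1 + 0 + 0 + 0 + 0 + 0 + 0 = 1

There is 1 swap.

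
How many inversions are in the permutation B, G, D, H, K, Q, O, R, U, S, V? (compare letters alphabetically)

Inversions: 3

Count, for each position, how many later elements it exceeds:
B → none → 0
G → D → 1
D → none → 0
H → none → 0
K → none → 0
Q → O → 1
O → none → 0
R → none → 0
U → S → 1
S → none → 0
V → none → 0
Sum: 0 + 1 + 0 + 0 + 0 + 1 + 0 + 0 + 1 + 0 + 0 = 3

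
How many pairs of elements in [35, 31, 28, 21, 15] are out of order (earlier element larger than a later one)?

Listing every pair i<j with a[i]>a[j] (using 1-based positions):
(1,2): 35 > 31
(1,3): 35 > 28
(1,4): 35 > 21
(1,5): 35 > 15
(2,3): 31 > 28
(2,4): 31 > 21
(2,5): 31 > 15
(3,4): 28 > 21
(3,5): 28 > 15
(4,5): 21 > 15
That's 10 pairs.

10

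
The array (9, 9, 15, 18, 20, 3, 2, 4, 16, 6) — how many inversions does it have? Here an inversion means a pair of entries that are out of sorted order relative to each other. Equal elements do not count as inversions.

There are 24 inversions.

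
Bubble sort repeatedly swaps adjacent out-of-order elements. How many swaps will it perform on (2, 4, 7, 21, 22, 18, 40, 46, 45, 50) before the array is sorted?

3

Each adjacent swap fixes exactly one inversion, so the minimum swap count equals the number of inversions.
Count inversions — for each element, later elements that are smaller:
2: none → 0
4: none → 0
7: none → 0
21: 18 → 1
22: 18 → 1
18: none → 0
40: none → 0
46: 45 → 1
45: none → 0
50: none → 0
Total inversions: 0 + 0 + 0 + 1 + 1 + 0 + 0 + 1 + 0 + 0 = 3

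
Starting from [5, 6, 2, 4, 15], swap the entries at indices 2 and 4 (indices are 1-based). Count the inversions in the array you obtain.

3 inversions

Positions 2 and 4 hold 6 and 4; after swapping, the array is [5, 4, 2, 6, 15].
Count, for each position, how many later elements it exceeds:
5: 2
4: 1
2: 0
6: 0
15: 0
Sum: 2 + 1 + 0 + 0 + 0 = 3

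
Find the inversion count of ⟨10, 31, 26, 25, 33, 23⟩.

There are 7 out-of-order pairs.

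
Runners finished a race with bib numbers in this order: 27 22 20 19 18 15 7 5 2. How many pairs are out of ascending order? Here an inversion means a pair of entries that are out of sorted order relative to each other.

Inversions: 36

Count, for each position, how many later elements it exceeds:
27: 8
22: 7
20: 6
19: 5
18: 4
15: 3
7: 2
5: 1
2: 0
Sum: 8 + 7 + 6 + 5 + 4 + 3 + 2 + 1 + 0 = 36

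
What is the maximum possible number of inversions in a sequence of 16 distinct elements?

A reversed (strictly descending) arrangement makes every pair an inversion, giving C(16, 2) inversions.
C(16, 2) = 16·15/2 = 120

120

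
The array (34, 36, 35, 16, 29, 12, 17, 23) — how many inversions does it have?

Element-by-element contributions:
34 → 16, 29, 12, 17, 23 → 5
36 → 35, 16, 29, 12, 17, 23 → 6
35 → 16, 29, 12, 17, 23 → 5
16 → 12 → 1
29 → 12, 17, 23 → 3
12 → none → 0
17 → none → 0
23 → none → 0
Sum: 5 + 6 + 5 + 1 + 3 + 0 + 0 + 0 = 20

There are 20 out-of-order pairs.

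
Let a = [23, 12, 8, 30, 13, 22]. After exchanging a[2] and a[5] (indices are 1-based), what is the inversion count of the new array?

Inversions: 8

Positions 2 and 5 hold 12 and 13; after swapping, the array is [23, 13, 8, 30, 12, 22].
Element-by-element contributions:
23 → 13, 8, 12, 22 → 4
13 → 8, 12 → 2
8 → none → 0
30 → 12, 22 → 2
12 → none → 0
22 → none → 0
Sum: 4 + 2 + 0 + 2 + 0 + 0 = 8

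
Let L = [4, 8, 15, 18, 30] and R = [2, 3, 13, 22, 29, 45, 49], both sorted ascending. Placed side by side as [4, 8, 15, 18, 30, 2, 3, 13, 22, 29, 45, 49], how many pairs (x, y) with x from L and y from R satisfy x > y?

Take each right-half value and tally the left-half values above it:
r = 2: 4, 8, 15, 18, 30 → 5
r = 3: 4, 8, 15, 18, 30 → 5
r = 13: 15, 18, 30 → 3
r = 22: 30 → 1
r = 29: 30 → 1
r = 45: none → 0
r = 49: none → 0
Cross-inversions: 5 + 5 + 3 + 1 + 1 + 0 + 0 = 15

15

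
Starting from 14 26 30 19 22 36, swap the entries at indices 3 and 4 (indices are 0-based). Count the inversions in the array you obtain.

5

Positions 3 and 4 hold 19 and 22; after swapping, the array is [14, 26, 30, 22, 19, 36].
For each element, count later entries that are smaller:
14 → none → 0
26 → 22, 19 → 2
30 → 22, 19 → 2
22 → 19 → 1
19 → none → 0
36 → none → 0
Sum: 0 + 2 + 2 + 1 + 0 + 0 = 5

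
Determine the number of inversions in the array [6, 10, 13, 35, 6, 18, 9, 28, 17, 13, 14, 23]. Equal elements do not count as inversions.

22 inversions

Element-by-element contributions:
6 → none → 0
10 → 6, 9 → 2
13 → 6, 9 → 2
35 → 6, 18, 9, 28, 17, 13, 14, 23 → 8
6 → none → 0
18 → 9, 17, 13, 14 → 4
9 → none → 0
28 → 17, 13, 14, 23 → 4
17 → 13, 14 → 2
13 → none → 0
14 → none → 0
23 → none → 0
Sum: 0 + 2 + 2 + 8 + 0 + 4 + 0 + 4 + 2 + 0 + 0 + 0 = 22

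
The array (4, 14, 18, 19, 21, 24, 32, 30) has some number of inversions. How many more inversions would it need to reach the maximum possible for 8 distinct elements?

27 inversions short

Maximum inversions for 8 distinct elements is C(8, 2) = 8·7/2 = 28.
Current inversions — for each element, count later smaller elements:
4: 0
14: 0
18: 0
19: 0
21: 0
24: 0
32: 1
30: 0
Current total: 0 + 0 + 0 + 0 + 0 + 0 + 1 + 0 = 1
Shortfall: 28 − 1 = 27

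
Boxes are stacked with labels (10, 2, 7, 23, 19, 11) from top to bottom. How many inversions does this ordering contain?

Inversions: 5

Count, for each position, how many later elements it exceeds:
10 → 2, 7 → 2
2 → none → 0
7 → none → 0
23 → 19, 11 → 2
19 → 11 → 1
11 → none → 0
Sum: 2 + 0 + 0 + 2 + 1 + 0 = 5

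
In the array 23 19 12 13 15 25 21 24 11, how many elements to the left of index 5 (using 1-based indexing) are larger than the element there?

2

The element at index 5 is 15.
Elements before it: 23, 19, 12, 13
Those larger than 15: 23, 19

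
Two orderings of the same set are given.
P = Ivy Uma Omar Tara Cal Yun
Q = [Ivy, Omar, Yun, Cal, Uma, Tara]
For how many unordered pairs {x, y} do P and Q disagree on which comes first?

6

Assign each item its position (1..6) in the first ordering, then rewrite the second ordering as that position sequence:
positions: Ivy→1, Uma→2, Omar→3, Tara→4, Cal→5, Yun→6
second ordering as positions: [1, 3, 6, 5, 2, 4]
Discordant pairs = inversions in this position sequence.
1: 0
3: 2 → 1
6: 5, 2, 4 → 3
5: 2, 4 → 2
2: 0
4: 0
Total: 0 + 1 + 3 + 2 + 0 + 0 = 6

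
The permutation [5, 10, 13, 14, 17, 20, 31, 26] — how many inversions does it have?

1

Element-by-element contributions:
5: 0
10: 0
13: 0
14: 0
17: 0
20: 0
31: 1
26: 0
Sum: 0 + 0 + 0 + 0 + 0 + 0 + 1 + 0 = 1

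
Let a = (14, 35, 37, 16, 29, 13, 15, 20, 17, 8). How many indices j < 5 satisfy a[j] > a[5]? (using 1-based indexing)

The element at index 5 is 29.
Elements before it: 14, 35, 37, 16
Those larger than 29: 35, 37

2 such elements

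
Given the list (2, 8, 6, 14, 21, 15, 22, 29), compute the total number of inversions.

Sweep left to right; for each value list the smaller values that follow it:
2 → none → 0
8 → 6 → 1
6 → none → 0
14 → none → 0
21 → 15 → 1
15 → none → 0
22 → none → 0
29 → none → 0
Sum: 0 + 1 + 0 + 0 + 1 + 0 + 0 + 0 = 2

2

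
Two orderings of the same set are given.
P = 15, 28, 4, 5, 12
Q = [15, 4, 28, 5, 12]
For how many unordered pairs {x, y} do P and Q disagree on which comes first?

Assign each item its position (1..5) in the first ordering, then rewrite the second ordering as that position sequence:
positions: 15→1, 28→2, 4→3, 5→4, 12→5
second ordering as positions: [1, 3, 2, 4, 5]
Discordant pairs = inversions in this position sequence.
1: 0
3: 2 → 1
2: 0
4: 0
5: 0
Total: 0 + 1 + 0 + 0 + 0 = 1

1 disagreeing pair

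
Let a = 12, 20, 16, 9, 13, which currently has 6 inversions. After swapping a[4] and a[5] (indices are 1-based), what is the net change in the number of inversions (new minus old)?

+1

Positions 4 and 5 hold 9 and 13; after swapping, the array is [12, 20, 16, 13, 9].
Element-by-element contributions:
12 → 9 → 1
20 → 16, 13, 9 → 3
16 → 13, 9 → 2
13 → 9 → 1
9 → none → 0
Sum: 1 + 3 + 2 + 1 + 0 = 7
Change: 7 − 6 = +1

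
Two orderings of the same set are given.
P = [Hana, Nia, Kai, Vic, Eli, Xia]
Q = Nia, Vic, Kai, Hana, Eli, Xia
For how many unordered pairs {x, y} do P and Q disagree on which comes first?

Disagreeing pairs: 4

Assign each item its position (1..6) in the first ordering, then rewrite the second ordering as that position sequence:
positions: Hana→1, Nia→2, Kai→3, Vic→4, Eli→5, Xia→6
second ordering as positions: [2, 4, 3, 1, 5, 6]
Discordant pairs = inversions in this position sequence.
2: 1 → 1
4: 3, 1 → 2
3: 1 → 1
1: 0
5: 0
6: 0
Total: 1 + 2 + 1 + 0 + 0 + 0 = 4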